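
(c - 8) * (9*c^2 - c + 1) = 9*c^3 - 73*c^2 + 9*c - 8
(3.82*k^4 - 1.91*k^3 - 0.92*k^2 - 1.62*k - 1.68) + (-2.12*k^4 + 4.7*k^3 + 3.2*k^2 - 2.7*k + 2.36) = 1.7*k^4 + 2.79*k^3 + 2.28*k^2 - 4.32*k + 0.68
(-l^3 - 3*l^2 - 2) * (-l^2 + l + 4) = l^5 + 2*l^4 - 7*l^3 - 10*l^2 - 2*l - 8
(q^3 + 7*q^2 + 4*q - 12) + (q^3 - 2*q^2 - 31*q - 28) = 2*q^3 + 5*q^2 - 27*q - 40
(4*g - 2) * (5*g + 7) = 20*g^2 + 18*g - 14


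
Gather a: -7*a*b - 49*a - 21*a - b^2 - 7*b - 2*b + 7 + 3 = a*(-7*b - 70) - b^2 - 9*b + 10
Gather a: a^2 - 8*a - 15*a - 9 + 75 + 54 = a^2 - 23*a + 120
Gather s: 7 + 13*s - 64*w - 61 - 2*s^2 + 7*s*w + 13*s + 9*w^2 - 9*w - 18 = -2*s^2 + s*(7*w + 26) + 9*w^2 - 73*w - 72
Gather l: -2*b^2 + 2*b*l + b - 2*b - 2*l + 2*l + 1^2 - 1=-2*b^2 + 2*b*l - b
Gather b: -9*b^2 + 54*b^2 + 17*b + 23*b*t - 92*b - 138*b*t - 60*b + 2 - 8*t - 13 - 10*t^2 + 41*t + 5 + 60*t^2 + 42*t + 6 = 45*b^2 + b*(-115*t - 135) + 50*t^2 + 75*t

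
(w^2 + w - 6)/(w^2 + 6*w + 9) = (w - 2)/(w + 3)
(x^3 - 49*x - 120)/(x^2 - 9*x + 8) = (x^2 + 8*x + 15)/(x - 1)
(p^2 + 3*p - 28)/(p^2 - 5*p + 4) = (p + 7)/(p - 1)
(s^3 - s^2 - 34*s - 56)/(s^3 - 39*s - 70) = (s + 4)/(s + 5)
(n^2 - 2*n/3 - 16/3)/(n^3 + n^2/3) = (3*n^2 - 2*n - 16)/(n^2*(3*n + 1))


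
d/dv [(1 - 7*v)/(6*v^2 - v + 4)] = (-42*v^2 + 7*v + (7*v - 1)*(12*v - 1) - 28)/(6*v^2 - v + 4)^2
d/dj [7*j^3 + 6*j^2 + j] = 21*j^2 + 12*j + 1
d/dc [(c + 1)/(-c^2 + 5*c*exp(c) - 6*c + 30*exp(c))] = (-c^2 + 5*c*exp(c) - 6*c - (c + 1)*(5*c*exp(c) - 2*c + 35*exp(c) - 6) + 30*exp(c))/(c^2 - 5*c*exp(c) + 6*c - 30*exp(c))^2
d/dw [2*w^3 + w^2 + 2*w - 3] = 6*w^2 + 2*w + 2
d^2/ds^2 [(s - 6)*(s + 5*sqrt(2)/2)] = 2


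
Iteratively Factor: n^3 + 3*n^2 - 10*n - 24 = (n + 4)*(n^2 - n - 6) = (n - 3)*(n + 4)*(n + 2)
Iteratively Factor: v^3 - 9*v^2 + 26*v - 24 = (v - 3)*(v^2 - 6*v + 8) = (v - 3)*(v - 2)*(v - 4)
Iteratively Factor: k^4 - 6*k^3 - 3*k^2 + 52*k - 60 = (k - 2)*(k^3 - 4*k^2 - 11*k + 30) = (k - 2)*(k + 3)*(k^2 - 7*k + 10) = (k - 5)*(k - 2)*(k + 3)*(k - 2)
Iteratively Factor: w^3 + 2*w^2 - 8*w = (w)*(w^2 + 2*w - 8) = w*(w - 2)*(w + 4)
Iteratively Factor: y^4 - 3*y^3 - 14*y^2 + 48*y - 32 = (y - 1)*(y^3 - 2*y^2 - 16*y + 32) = (y - 4)*(y - 1)*(y^2 + 2*y - 8) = (y - 4)*(y - 2)*(y - 1)*(y + 4)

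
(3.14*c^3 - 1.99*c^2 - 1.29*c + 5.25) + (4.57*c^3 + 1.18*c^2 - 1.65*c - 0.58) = 7.71*c^3 - 0.81*c^2 - 2.94*c + 4.67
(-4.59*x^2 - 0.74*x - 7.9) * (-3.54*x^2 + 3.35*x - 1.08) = 16.2486*x^4 - 12.7569*x^3 + 30.4442*x^2 - 25.6658*x + 8.532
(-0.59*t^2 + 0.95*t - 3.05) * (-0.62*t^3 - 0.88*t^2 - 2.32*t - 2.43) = 0.3658*t^5 - 0.0698*t^4 + 2.4238*t^3 + 1.9137*t^2 + 4.7675*t + 7.4115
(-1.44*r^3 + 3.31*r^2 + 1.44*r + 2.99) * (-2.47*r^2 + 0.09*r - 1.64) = 3.5568*r^5 - 8.3053*r^4 - 0.8973*r^3 - 12.6841*r^2 - 2.0925*r - 4.9036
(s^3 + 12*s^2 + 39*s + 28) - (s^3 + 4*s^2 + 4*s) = 8*s^2 + 35*s + 28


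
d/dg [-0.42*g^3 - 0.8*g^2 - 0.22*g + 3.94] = -1.26*g^2 - 1.6*g - 0.22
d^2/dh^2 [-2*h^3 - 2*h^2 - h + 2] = -12*h - 4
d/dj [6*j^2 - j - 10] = 12*j - 1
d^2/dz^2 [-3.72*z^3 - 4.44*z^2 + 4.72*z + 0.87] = -22.32*z - 8.88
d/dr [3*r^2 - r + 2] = 6*r - 1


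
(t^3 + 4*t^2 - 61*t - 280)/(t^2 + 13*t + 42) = (t^2 - 3*t - 40)/(t + 6)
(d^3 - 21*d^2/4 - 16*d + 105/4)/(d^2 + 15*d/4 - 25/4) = (d^2 - 4*d - 21)/(d + 5)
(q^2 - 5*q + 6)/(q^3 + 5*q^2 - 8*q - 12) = (q - 3)/(q^2 + 7*q + 6)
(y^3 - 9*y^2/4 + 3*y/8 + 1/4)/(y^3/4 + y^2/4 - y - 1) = (4*y^2 - y - 1/2)/(y^2 + 3*y + 2)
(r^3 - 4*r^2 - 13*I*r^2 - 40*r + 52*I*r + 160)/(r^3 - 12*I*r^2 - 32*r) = (r^2 - r*(4 + 5*I) + 20*I)/(r*(r - 4*I))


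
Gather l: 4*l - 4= 4*l - 4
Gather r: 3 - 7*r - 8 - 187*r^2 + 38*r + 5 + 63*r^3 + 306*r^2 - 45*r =63*r^3 + 119*r^2 - 14*r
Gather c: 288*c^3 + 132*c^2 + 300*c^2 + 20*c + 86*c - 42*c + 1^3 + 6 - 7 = 288*c^3 + 432*c^2 + 64*c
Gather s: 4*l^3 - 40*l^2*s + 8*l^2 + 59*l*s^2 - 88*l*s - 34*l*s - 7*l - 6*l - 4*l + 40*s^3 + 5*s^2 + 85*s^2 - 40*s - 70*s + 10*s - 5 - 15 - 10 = 4*l^3 + 8*l^2 - 17*l + 40*s^3 + s^2*(59*l + 90) + s*(-40*l^2 - 122*l - 100) - 30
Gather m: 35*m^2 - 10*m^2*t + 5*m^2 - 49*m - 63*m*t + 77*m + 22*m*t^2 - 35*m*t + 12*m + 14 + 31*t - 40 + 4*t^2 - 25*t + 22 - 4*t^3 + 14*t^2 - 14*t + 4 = m^2*(40 - 10*t) + m*(22*t^2 - 98*t + 40) - 4*t^3 + 18*t^2 - 8*t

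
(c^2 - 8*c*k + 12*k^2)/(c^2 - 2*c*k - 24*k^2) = (c - 2*k)/(c + 4*k)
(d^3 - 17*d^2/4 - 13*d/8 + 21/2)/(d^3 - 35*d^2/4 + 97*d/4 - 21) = (d + 3/2)/(d - 3)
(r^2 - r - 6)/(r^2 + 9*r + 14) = (r - 3)/(r + 7)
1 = 1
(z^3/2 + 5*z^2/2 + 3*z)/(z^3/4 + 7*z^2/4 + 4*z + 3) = 2*z/(z + 2)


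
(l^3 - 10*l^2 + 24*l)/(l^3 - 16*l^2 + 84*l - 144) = l/(l - 6)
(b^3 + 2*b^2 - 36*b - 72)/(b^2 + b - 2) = (b^2 - 36)/(b - 1)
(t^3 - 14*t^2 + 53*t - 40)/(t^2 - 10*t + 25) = (t^2 - 9*t + 8)/(t - 5)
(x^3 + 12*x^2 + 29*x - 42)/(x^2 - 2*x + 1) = (x^2 + 13*x + 42)/(x - 1)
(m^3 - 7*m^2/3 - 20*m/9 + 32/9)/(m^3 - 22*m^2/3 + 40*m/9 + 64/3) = (m - 1)/(m - 6)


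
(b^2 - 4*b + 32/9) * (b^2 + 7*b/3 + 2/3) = b^4 - 5*b^3/3 - 46*b^2/9 + 152*b/27 + 64/27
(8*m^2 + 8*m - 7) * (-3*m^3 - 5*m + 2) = -24*m^5 - 24*m^4 - 19*m^3 - 24*m^2 + 51*m - 14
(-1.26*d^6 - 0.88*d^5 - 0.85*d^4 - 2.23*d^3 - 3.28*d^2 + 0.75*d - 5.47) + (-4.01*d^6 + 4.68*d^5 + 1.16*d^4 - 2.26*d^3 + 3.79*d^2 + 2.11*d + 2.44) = -5.27*d^6 + 3.8*d^5 + 0.31*d^4 - 4.49*d^3 + 0.51*d^2 + 2.86*d - 3.03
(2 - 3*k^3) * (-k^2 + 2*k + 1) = 3*k^5 - 6*k^4 - 3*k^3 - 2*k^2 + 4*k + 2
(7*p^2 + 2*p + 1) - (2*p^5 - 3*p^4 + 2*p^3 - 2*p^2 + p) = -2*p^5 + 3*p^4 - 2*p^3 + 9*p^2 + p + 1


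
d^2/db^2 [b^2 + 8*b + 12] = 2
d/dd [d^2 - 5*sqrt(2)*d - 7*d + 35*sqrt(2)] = 2*d - 5*sqrt(2) - 7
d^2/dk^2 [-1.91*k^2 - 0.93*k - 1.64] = -3.82000000000000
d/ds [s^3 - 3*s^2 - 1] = 3*s*(s - 2)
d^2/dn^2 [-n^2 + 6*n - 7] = -2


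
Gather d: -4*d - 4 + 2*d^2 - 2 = 2*d^2 - 4*d - 6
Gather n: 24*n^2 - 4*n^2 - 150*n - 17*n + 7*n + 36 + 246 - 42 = 20*n^2 - 160*n + 240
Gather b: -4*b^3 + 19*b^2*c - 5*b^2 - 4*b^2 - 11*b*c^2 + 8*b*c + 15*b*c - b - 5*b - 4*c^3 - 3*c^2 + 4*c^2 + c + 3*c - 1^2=-4*b^3 + b^2*(19*c - 9) + b*(-11*c^2 + 23*c - 6) - 4*c^3 + c^2 + 4*c - 1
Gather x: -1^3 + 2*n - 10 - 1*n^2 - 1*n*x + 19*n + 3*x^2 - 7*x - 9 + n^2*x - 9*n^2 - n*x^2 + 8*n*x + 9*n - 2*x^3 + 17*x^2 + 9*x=-10*n^2 + 30*n - 2*x^3 + x^2*(20 - n) + x*(n^2 + 7*n + 2) - 20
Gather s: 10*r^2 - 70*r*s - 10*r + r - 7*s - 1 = 10*r^2 - 9*r + s*(-70*r - 7) - 1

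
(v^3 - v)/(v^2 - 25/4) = 4*v*(v^2 - 1)/(4*v^2 - 25)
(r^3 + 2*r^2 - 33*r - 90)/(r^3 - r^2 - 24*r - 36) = (r + 5)/(r + 2)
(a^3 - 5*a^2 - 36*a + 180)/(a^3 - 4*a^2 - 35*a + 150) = (a - 6)/(a - 5)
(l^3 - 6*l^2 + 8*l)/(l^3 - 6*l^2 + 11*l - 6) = l*(l - 4)/(l^2 - 4*l + 3)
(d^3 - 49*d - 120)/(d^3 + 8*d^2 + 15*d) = (d - 8)/d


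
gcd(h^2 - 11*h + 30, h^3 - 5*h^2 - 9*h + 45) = h - 5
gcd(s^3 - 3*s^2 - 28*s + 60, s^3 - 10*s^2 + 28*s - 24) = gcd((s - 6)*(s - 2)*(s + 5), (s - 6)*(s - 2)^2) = s^2 - 8*s + 12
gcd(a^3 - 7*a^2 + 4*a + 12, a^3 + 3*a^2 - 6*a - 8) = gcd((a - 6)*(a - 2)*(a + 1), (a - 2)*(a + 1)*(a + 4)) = a^2 - a - 2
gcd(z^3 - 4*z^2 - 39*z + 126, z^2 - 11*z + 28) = z - 7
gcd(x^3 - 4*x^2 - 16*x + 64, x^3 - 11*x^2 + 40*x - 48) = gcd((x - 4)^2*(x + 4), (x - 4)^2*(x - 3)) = x^2 - 8*x + 16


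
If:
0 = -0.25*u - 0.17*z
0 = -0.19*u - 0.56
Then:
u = -2.95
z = 4.33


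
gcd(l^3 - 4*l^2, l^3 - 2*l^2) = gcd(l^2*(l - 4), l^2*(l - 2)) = l^2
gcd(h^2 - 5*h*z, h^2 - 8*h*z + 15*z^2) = -h + 5*z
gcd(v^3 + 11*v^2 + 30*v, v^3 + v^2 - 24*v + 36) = v + 6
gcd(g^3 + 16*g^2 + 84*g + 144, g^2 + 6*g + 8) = g + 4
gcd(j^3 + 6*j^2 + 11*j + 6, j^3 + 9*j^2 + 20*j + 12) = j^2 + 3*j + 2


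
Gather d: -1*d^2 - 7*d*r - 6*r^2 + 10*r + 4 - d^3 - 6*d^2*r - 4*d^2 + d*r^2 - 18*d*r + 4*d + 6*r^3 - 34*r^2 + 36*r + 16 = -d^3 + d^2*(-6*r - 5) + d*(r^2 - 25*r + 4) + 6*r^3 - 40*r^2 + 46*r + 20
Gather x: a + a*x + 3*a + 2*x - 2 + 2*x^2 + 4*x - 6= 4*a + 2*x^2 + x*(a + 6) - 8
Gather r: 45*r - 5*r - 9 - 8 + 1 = 40*r - 16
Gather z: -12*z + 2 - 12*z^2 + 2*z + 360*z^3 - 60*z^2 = 360*z^3 - 72*z^2 - 10*z + 2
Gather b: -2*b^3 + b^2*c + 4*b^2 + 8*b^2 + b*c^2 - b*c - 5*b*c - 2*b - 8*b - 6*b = -2*b^3 + b^2*(c + 12) + b*(c^2 - 6*c - 16)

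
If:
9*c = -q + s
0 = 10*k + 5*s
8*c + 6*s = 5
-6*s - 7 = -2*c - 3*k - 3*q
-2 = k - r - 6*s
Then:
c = -43/76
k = -181/228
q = 1523/228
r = -1897/228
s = 181/114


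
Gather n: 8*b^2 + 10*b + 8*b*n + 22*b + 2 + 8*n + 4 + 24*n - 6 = 8*b^2 + 32*b + n*(8*b + 32)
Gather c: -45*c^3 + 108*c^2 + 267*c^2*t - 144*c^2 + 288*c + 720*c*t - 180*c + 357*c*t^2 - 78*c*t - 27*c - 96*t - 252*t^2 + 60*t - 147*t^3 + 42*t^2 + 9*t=-45*c^3 + c^2*(267*t - 36) + c*(357*t^2 + 642*t + 81) - 147*t^3 - 210*t^2 - 27*t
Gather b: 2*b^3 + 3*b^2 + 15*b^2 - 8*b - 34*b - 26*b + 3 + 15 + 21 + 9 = 2*b^3 + 18*b^2 - 68*b + 48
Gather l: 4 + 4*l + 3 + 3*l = 7*l + 7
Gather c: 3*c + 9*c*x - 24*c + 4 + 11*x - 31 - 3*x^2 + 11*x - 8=c*(9*x - 21) - 3*x^2 + 22*x - 35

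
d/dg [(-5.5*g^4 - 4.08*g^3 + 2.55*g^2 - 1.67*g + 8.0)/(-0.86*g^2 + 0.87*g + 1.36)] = (9.46*g^5 - 10.8462*g^4 - 37.0192*g^3 - 15.8641*g^2 + 20.696*g - 9.2312)/(0.7396*g^4 - 1.4964*g^3 - 1.5823*g^2 + 2.3664*g + 1.8496)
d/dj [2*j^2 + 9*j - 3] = 4*j + 9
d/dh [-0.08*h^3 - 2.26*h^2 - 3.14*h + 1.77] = -0.24*h^2 - 4.52*h - 3.14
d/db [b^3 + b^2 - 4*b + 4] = 3*b^2 + 2*b - 4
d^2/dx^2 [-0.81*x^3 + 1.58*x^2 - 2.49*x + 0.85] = 3.16 - 4.86*x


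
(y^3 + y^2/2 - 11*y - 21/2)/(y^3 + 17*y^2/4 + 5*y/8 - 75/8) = 4*(2*y^2 - 5*y - 7)/(8*y^2 + 10*y - 25)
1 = 1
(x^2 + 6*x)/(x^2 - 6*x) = (x + 6)/(x - 6)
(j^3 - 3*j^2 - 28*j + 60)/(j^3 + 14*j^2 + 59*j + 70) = (j^2 - 8*j + 12)/(j^2 + 9*j + 14)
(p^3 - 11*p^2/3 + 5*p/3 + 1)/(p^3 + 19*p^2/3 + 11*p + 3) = (p^2 - 4*p + 3)/(p^2 + 6*p + 9)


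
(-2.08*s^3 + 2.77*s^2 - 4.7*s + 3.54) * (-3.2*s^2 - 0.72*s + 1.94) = 6.656*s^5 - 7.3664*s^4 + 9.0104*s^3 - 2.5702*s^2 - 11.6668*s + 6.8676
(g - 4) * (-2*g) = -2*g^2 + 8*g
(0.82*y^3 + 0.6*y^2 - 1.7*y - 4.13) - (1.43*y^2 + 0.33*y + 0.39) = 0.82*y^3 - 0.83*y^2 - 2.03*y - 4.52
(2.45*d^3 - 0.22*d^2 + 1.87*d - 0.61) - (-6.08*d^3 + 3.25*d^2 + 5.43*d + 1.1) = 8.53*d^3 - 3.47*d^2 - 3.56*d - 1.71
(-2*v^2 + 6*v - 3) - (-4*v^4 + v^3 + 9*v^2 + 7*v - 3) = 4*v^4 - v^3 - 11*v^2 - v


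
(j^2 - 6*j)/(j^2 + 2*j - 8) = j*(j - 6)/(j^2 + 2*j - 8)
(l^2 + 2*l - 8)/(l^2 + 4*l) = (l - 2)/l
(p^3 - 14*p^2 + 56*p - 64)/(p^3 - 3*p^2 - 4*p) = (p^2 - 10*p + 16)/(p*(p + 1))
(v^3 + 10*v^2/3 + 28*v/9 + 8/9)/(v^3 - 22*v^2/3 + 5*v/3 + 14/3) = (3*v^2 + 8*v + 4)/(3*(v^2 - 8*v + 7))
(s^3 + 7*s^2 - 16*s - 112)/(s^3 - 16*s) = (s + 7)/s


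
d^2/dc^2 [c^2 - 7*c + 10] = 2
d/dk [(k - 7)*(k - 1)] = 2*k - 8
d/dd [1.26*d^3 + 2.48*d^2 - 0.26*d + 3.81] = 3.78*d^2 + 4.96*d - 0.26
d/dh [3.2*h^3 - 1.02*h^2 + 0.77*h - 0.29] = 9.6*h^2 - 2.04*h + 0.77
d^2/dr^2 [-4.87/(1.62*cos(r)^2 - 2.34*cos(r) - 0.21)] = (-51.123312*(1 - cos(r)^2)^2 + 55.383588*cos(r)^3 - 58.854924*cos(r)^2 - 108.374058*cos(r) + 107.769204)/(-1.62*cos(r)^2 + 2.34*cos(r) + 0.21)^3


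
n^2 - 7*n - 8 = (n - 8)*(n + 1)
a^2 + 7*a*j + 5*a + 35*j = (a + 5)*(a + 7*j)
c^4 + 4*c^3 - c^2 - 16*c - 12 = (c - 2)*(c + 1)*(c + 2)*(c + 3)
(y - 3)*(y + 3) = y^2 - 9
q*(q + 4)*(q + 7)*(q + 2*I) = q^4 + 11*q^3 + 2*I*q^3 + 28*q^2 + 22*I*q^2 + 56*I*q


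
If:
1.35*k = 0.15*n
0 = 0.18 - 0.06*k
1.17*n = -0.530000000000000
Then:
No Solution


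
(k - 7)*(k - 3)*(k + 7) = k^3 - 3*k^2 - 49*k + 147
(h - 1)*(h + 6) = h^2 + 5*h - 6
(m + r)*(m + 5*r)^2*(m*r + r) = m^4*r + 11*m^3*r^2 + m^3*r + 35*m^2*r^3 + 11*m^2*r^2 + 25*m*r^4 + 35*m*r^3 + 25*r^4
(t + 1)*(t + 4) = t^2 + 5*t + 4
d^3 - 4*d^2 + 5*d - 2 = (d - 2)*(d - 1)^2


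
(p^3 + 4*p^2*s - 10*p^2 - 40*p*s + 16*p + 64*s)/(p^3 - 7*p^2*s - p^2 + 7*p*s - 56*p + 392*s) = (p^2 + 4*p*s - 2*p - 8*s)/(p^2 - 7*p*s + 7*p - 49*s)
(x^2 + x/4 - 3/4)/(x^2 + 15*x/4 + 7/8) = 2*(4*x^2 + x - 3)/(8*x^2 + 30*x + 7)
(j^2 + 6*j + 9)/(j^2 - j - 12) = (j + 3)/(j - 4)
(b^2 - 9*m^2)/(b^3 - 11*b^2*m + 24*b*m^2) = (b + 3*m)/(b*(b - 8*m))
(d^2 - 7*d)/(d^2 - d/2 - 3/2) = 2*d*(7 - d)/(-2*d^2 + d + 3)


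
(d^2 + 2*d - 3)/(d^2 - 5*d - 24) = (d - 1)/(d - 8)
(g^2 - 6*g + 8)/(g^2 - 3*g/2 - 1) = 2*(g - 4)/(2*g + 1)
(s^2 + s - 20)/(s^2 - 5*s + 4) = (s + 5)/(s - 1)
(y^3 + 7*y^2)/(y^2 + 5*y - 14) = y^2/(y - 2)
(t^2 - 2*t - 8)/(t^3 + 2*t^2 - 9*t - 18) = (t - 4)/(t^2 - 9)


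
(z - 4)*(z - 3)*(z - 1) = z^3 - 8*z^2 + 19*z - 12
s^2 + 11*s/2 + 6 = (s + 3/2)*(s + 4)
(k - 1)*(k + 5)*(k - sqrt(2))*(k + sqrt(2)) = k^4 + 4*k^3 - 7*k^2 - 8*k + 10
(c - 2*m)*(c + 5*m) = c^2 + 3*c*m - 10*m^2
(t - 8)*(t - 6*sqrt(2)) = t^2 - 6*sqrt(2)*t - 8*t + 48*sqrt(2)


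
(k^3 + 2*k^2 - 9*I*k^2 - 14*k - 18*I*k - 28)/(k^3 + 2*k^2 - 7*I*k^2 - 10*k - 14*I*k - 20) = (k - 7*I)/(k - 5*I)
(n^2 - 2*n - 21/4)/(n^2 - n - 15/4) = (2*n - 7)/(2*n - 5)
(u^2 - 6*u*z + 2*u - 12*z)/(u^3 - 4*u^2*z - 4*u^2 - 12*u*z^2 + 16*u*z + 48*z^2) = (u + 2)/(u^2 + 2*u*z - 4*u - 8*z)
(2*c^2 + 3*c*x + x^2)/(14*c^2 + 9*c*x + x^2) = (c + x)/(7*c + x)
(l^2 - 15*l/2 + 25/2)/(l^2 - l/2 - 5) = (l - 5)/(l + 2)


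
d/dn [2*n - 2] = 2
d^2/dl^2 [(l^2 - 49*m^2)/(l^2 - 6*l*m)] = 6*m*(2*l^3 - 49*l^2*m + 294*l*m^2 - 588*m^3)/(l^3*(l^3 - 18*l^2*m + 108*l*m^2 - 216*m^3))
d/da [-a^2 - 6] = -2*a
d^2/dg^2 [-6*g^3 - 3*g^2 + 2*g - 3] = -36*g - 6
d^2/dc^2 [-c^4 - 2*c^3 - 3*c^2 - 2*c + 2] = -12*c^2 - 12*c - 6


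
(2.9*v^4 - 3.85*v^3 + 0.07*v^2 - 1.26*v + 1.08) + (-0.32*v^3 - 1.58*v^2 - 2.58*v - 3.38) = 2.9*v^4 - 4.17*v^3 - 1.51*v^2 - 3.84*v - 2.3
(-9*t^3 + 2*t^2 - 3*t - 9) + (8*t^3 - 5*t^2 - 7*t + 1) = -t^3 - 3*t^2 - 10*t - 8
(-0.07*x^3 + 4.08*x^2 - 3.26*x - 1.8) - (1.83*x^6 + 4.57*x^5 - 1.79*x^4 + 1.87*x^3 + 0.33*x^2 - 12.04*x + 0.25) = -1.83*x^6 - 4.57*x^5 + 1.79*x^4 - 1.94*x^3 + 3.75*x^2 + 8.78*x - 2.05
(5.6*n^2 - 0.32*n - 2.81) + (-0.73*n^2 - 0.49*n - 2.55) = 4.87*n^2 - 0.81*n - 5.36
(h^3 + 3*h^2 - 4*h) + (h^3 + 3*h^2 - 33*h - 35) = 2*h^3 + 6*h^2 - 37*h - 35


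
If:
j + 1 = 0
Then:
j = -1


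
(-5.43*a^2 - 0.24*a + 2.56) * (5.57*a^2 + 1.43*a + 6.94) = -30.2451*a^4 - 9.1017*a^3 - 23.7682*a^2 + 1.9952*a + 17.7664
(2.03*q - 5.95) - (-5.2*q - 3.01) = 7.23*q - 2.94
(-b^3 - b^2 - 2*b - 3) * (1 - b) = b^4 + b^2 + b - 3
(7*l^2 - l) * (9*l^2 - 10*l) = 63*l^4 - 79*l^3 + 10*l^2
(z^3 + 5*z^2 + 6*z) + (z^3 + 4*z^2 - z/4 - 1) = 2*z^3 + 9*z^2 + 23*z/4 - 1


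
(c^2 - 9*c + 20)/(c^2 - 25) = (c - 4)/(c + 5)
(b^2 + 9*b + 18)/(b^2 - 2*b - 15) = (b + 6)/(b - 5)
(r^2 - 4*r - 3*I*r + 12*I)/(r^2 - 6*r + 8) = (r - 3*I)/(r - 2)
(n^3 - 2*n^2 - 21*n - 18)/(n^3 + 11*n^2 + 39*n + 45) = (n^2 - 5*n - 6)/(n^2 + 8*n + 15)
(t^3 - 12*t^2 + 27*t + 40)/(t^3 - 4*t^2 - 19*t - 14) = (t^2 - 13*t + 40)/(t^2 - 5*t - 14)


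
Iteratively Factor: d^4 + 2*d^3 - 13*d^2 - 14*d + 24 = (d + 2)*(d^3 - 13*d + 12) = (d + 2)*(d + 4)*(d^2 - 4*d + 3) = (d - 1)*(d + 2)*(d + 4)*(d - 3)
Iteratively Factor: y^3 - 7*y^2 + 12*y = (y)*(y^2 - 7*y + 12) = y*(y - 4)*(y - 3)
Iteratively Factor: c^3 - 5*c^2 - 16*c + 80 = (c + 4)*(c^2 - 9*c + 20) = (c - 4)*(c + 4)*(c - 5)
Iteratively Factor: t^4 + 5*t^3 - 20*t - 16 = (t + 4)*(t^3 + t^2 - 4*t - 4) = (t + 2)*(t + 4)*(t^2 - t - 2) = (t + 1)*(t + 2)*(t + 4)*(t - 2)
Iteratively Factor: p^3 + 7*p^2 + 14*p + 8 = (p + 1)*(p^2 + 6*p + 8) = (p + 1)*(p + 4)*(p + 2)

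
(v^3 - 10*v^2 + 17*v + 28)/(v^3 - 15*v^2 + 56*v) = (v^2 - 3*v - 4)/(v*(v - 8))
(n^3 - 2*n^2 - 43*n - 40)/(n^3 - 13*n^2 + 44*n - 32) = (n^2 + 6*n + 5)/(n^2 - 5*n + 4)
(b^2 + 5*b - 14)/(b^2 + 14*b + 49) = (b - 2)/(b + 7)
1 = 1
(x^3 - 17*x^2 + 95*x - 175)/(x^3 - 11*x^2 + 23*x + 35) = (x - 5)/(x + 1)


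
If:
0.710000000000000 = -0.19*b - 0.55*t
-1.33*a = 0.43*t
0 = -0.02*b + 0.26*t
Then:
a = 0.08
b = -3.06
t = -0.24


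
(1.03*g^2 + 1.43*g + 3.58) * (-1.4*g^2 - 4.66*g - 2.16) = -1.442*g^4 - 6.8018*g^3 - 13.9006*g^2 - 19.7716*g - 7.7328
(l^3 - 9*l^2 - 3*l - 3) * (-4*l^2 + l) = -4*l^5 + 37*l^4 + 3*l^3 + 9*l^2 - 3*l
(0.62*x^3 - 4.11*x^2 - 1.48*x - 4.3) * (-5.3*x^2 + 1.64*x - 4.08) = -3.286*x^5 + 22.7998*x^4 - 1.426*x^3 + 37.1316*x^2 - 1.0136*x + 17.544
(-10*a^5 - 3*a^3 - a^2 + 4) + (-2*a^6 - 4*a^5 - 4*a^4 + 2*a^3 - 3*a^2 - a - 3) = -2*a^6 - 14*a^5 - 4*a^4 - a^3 - 4*a^2 - a + 1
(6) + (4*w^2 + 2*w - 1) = 4*w^2 + 2*w + 5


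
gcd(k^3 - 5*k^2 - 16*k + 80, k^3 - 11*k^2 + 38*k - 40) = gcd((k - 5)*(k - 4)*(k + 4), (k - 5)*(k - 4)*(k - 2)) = k^2 - 9*k + 20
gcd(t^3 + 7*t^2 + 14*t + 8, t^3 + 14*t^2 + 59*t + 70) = t + 2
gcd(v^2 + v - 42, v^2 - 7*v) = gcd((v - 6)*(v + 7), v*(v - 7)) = 1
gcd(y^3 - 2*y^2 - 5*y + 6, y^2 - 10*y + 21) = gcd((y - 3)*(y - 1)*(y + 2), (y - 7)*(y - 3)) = y - 3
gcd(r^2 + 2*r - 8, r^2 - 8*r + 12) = r - 2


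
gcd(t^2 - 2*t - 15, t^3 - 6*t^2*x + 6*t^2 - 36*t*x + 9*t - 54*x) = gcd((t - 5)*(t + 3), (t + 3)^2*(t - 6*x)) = t + 3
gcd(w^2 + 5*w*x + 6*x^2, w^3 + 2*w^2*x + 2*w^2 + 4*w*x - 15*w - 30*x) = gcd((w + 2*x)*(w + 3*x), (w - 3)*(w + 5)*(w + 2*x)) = w + 2*x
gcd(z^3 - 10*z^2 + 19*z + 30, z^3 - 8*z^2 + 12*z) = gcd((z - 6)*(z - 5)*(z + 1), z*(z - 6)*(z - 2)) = z - 6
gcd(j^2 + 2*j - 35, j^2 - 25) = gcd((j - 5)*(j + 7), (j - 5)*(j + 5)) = j - 5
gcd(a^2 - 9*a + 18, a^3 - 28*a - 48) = a - 6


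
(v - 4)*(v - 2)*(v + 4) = v^3 - 2*v^2 - 16*v + 32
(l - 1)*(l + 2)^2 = l^3 + 3*l^2 - 4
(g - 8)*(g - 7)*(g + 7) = g^3 - 8*g^2 - 49*g + 392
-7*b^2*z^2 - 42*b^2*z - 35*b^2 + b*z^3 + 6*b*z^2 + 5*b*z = (-7*b + z)*(z + 5)*(b*z + b)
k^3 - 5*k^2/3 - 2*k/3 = k*(k - 2)*(k + 1/3)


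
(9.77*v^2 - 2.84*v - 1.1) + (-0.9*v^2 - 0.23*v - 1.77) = 8.87*v^2 - 3.07*v - 2.87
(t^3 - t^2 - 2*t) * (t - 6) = t^4 - 7*t^3 + 4*t^2 + 12*t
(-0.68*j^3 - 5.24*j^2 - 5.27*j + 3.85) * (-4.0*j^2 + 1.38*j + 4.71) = 2.72*j^5 + 20.0216*j^4 + 10.646*j^3 - 47.353*j^2 - 19.5087*j + 18.1335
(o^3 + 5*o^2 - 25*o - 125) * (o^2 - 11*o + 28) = o^5 - 6*o^4 - 52*o^3 + 290*o^2 + 675*o - 3500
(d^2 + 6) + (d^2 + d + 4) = 2*d^2 + d + 10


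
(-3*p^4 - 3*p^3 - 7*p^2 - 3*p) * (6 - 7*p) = 21*p^5 + 3*p^4 + 31*p^3 - 21*p^2 - 18*p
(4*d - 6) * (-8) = 48 - 32*d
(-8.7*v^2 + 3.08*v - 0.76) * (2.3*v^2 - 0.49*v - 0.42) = -20.01*v^4 + 11.347*v^3 + 0.396799999999999*v^2 - 0.9212*v + 0.3192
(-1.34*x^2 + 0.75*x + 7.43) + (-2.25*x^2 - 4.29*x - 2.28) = -3.59*x^2 - 3.54*x + 5.15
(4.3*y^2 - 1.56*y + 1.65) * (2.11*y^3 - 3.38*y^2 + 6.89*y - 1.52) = 9.073*y^5 - 17.8256*y^4 + 38.3813*y^3 - 22.8614*y^2 + 13.7397*y - 2.508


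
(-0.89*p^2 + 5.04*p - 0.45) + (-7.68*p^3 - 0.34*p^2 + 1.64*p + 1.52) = -7.68*p^3 - 1.23*p^2 + 6.68*p + 1.07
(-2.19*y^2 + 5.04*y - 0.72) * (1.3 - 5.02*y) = 10.9938*y^3 - 28.1478*y^2 + 10.1664*y - 0.936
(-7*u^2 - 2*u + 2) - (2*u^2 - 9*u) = -9*u^2 + 7*u + 2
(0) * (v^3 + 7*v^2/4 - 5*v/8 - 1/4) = 0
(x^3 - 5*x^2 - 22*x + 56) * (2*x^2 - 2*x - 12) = 2*x^5 - 12*x^4 - 46*x^3 + 216*x^2 + 152*x - 672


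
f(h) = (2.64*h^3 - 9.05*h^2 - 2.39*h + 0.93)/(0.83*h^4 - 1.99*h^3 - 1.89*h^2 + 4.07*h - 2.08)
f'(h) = (7.92*h^2 - 18.1*h - 2.39)/(0.83*h^4 - 1.99*h^3 - 1.89*h^2 + 4.07*h - 2.08) + (-3.32*h^3 + 5.97*h^2 + 3.78*h - 4.07)*(2.64*h^3 - 9.05*h^2 - 2.39*h + 0.93)/(0.83*h^4 - 1.99*h^3 - 1.89*h^2 + 4.07*h - 2.08)^2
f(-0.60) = 0.31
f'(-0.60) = -2.19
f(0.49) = 2.90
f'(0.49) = 17.59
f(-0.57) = 0.25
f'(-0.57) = -2.10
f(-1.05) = 1.87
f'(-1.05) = -5.82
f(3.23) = -0.84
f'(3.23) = 3.86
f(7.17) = 0.35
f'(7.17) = -0.03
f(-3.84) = -1.10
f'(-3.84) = -0.40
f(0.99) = 7.47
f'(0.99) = -4.49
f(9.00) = 0.30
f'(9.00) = -0.03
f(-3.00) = -1.61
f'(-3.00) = -0.93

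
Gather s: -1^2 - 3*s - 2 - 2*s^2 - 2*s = -2*s^2 - 5*s - 3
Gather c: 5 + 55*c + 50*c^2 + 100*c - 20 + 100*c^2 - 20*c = 150*c^2 + 135*c - 15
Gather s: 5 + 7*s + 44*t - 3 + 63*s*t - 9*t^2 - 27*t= s*(63*t + 7) - 9*t^2 + 17*t + 2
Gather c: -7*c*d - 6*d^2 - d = -7*c*d - 6*d^2 - d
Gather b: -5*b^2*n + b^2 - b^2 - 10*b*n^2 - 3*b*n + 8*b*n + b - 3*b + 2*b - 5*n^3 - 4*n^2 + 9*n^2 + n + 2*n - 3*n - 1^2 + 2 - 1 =-5*b^2*n + b*(-10*n^2 + 5*n) - 5*n^3 + 5*n^2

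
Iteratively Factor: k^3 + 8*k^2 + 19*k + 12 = (k + 3)*(k^2 + 5*k + 4) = (k + 3)*(k + 4)*(k + 1)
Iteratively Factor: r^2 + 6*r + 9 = (r + 3)*(r + 3)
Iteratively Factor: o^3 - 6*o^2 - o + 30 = (o + 2)*(o^2 - 8*o + 15) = (o - 3)*(o + 2)*(o - 5)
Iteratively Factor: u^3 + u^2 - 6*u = (u - 2)*(u^2 + 3*u) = u*(u - 2)*(u + 3)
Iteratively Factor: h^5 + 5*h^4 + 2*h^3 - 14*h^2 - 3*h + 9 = (h - 1)*(h^4 + 6*h^3 + 8*h^2 - 6*h - 9) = (h - 1)*(h + 3)*(h^3 + 3*h^2 - h - 3) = (h - 1)^2*(h + 3)*(h^2 + 4*h + 3) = (h - 1)^2*(h + 3)^2*(h + 1)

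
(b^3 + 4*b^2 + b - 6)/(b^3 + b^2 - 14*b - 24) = (b - 1)/(b - 4)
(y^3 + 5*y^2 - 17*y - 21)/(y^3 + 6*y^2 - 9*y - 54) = (y^2 + 8*y + 7)/(y^2 + 9*y + 18)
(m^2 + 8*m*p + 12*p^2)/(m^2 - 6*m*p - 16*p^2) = (-m - 6*p)/(-m + 8*p)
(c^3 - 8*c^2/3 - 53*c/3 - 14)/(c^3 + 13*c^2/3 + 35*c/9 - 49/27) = 9*(c^2 - 5*c - 6)/(9*c^2 + 18*c - 7)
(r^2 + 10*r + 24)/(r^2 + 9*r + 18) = (r + 4)/(r + 3)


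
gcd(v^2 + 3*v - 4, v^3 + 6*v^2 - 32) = v + 4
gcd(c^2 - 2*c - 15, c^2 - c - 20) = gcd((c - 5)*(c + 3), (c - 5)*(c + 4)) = c - 5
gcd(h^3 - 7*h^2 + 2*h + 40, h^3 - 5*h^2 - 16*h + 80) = h^2 - 9*h + 20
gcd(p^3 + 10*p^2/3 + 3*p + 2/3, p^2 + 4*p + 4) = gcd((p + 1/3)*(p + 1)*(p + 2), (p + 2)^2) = p + 2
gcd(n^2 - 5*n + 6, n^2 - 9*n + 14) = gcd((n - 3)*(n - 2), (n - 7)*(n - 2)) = n - 2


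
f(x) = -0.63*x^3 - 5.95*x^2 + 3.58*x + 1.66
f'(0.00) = 3.58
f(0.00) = 1.66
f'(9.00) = -256.61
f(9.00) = -907.34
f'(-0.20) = 5.88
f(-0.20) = 0.71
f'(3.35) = -57.50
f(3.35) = -76.81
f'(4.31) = -82.82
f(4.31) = -143.88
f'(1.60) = -20.30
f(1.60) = -10.42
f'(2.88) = -46.37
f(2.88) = -52.43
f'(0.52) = -3.12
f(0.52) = 1.82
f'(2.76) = -43.66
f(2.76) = -47.03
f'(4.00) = -74.26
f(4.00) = -119.54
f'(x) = -1.89*x^2 - 11.9*x + 3.58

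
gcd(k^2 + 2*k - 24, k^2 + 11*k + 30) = k + 6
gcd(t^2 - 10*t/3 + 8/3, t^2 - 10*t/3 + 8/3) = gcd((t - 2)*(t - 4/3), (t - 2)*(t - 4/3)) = t^2 - 10*t/3 + 8/3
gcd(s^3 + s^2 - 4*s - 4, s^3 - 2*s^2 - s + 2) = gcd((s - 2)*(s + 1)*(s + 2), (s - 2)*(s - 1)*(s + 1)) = s^2 - s - 2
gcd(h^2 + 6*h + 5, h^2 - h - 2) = h + 1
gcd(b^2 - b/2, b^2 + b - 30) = 1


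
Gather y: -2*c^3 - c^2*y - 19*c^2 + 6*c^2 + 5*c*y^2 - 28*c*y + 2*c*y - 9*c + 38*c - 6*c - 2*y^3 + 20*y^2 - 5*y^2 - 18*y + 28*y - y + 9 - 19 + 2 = -2*c^3 - 13*c^2 + 23*c - 2*y^3 + y^2*(5*c + 15) + y*(-c^2 - 26*c + 9) - 8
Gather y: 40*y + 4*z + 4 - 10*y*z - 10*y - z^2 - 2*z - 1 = y*(30 - 10*z) - z^2 + 2*z + 3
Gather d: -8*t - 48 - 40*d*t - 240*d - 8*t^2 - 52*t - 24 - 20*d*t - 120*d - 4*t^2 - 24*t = d*(-60*t - 360) - 12*t^2 - 84*t - 72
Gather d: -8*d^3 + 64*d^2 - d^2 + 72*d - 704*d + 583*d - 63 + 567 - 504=-8*d^3 + 63*d^2 - 49*d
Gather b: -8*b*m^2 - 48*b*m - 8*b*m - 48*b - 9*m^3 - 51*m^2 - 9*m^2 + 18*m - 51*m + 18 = b*(-8*m^2 - 56*m - 48) - 9*m^3 - 60*m^2 - 33*m + 18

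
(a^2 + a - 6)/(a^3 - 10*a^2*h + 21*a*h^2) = (a^2 + a - 6)/(a*(a^2 - 10*a*h + 21*h^2))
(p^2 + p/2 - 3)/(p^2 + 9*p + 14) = (p - 3/2)/(p + 7)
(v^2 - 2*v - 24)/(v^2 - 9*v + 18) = (v + 4)/(v - 3)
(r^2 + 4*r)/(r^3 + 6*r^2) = (r + 4)/(r*(r + 6))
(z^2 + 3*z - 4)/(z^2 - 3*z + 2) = (z + 4)/(z - 2)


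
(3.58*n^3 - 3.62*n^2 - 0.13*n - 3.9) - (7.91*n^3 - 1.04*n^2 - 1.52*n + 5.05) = -4.33*n^3 - 2.58*n^2 + 1.39*n - 8.95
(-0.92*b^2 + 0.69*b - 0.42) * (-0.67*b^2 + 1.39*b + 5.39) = 0.6164*b^4 - 1.7411*b^3 - 3.7183*b^2 + 3.1353*b - 2.2638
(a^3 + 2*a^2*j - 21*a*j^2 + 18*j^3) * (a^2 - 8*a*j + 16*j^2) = a^5 - 6*a^4*j - 21*a^3*j^2 + 218*a^2*j^3 - 480*a*j^4 + 288*j^5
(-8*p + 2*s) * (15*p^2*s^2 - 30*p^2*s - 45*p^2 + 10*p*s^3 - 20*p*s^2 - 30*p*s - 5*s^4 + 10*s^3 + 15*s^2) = -120*p^3*s^2 + 240*p^3*s + 360*p^3 - 50*p^2*s^3 + 100*p^2*s^2 + 150*p^2*s + 60*p*s^4 - 120*p*s^3 - 180*p*s^2 - 10*s^5 + 20*s^4 + 30*s^3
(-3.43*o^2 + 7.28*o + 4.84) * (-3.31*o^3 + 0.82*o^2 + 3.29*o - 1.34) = 11.3533*o^5 - 26.9094*o^4 - 21.3355*o^3 + 32.5162*o^2 + 6.1684*o - 6.4856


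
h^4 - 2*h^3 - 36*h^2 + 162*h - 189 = (h - 3)^3*(h + 7)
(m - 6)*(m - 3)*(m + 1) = m^3 - 8*m^2 + 9*m + 18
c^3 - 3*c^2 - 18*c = c*(c - 6)*(c + 3)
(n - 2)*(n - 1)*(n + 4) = n^3 + n^2 - 10*n + 8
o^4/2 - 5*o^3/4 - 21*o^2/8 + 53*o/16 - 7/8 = (o/2 + 1)*(o - 7/2)*(o - 1/2)^2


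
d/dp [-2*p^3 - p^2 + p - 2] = -6*p^2 - 2*p + 1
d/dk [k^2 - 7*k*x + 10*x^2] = 2*k - 7*x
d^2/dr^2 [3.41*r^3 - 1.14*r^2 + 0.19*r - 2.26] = 20.46*r - 2.28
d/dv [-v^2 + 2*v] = 2 - 2*v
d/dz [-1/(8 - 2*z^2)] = -z/(z^2 - 4)^2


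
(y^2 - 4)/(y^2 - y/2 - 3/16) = 16*(4 - y^2)/(-16*y^2 + 8*y + 3)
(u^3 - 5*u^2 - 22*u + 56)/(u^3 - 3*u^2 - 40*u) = (-u^3 + 5*u^2 + 22*u - 56)/(u*(-u^2 + 3*u + 40))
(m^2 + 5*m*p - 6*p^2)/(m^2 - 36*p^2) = (-m + p)/(-m + 6*p)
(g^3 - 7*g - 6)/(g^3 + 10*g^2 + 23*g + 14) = (g - 3)/(g + 7)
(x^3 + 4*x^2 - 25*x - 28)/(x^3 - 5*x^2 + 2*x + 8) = (x + 7)/(x - 2)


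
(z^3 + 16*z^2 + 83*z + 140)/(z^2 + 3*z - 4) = (z^2 + 12*z + 35)/(z - 1)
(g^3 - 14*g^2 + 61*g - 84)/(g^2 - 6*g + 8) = (g^2 - 10*g + 21)/(g - 2)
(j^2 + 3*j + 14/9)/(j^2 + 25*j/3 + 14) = (j + 2/3)/(j + 6)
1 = 1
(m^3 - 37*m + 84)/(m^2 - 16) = (m^2 + 4*m - 21)/(m + 4)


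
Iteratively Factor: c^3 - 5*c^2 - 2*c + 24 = (c - 3)*(c^2 - 2*c - 8) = (c - 4)*(c - 3)*(c + 2)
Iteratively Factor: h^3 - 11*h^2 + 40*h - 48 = (h - 3)*(h^2 - 8*h + 16) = (h - 4)*(h - 3)*(h - 4)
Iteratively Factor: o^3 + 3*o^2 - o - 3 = (o - 1)*(o^2 + 4*o + 3) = (o - 1)*(o + 3)*(o + 1)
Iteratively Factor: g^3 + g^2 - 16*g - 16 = (g - 4)*(g^2 + 5*g + 4) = (g - 4)*(g + 1)*(g + 4)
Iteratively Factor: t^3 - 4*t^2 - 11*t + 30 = (t - 2)*(t^2 - 2*t - 15) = (t - 5)*(t - 2)*(t + 3)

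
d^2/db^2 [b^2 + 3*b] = 2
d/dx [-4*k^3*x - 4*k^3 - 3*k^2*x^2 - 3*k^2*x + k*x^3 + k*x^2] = k*(-4*k^2 - 6*k*x - 3*k + 3*x^2 + 2*x)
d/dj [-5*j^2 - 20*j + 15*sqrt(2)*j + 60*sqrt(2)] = -10*j - 20 + 15*sqrt(2)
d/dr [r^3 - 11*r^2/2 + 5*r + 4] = 3*r^2 - 11*r + 5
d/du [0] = 0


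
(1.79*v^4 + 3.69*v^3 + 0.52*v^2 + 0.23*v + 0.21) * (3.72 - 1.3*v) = -2.327*v^5 + 1.8618*v^4 + 13.0508*v^3 + 1.6354*v^2 + 0.5826*v + 0.7812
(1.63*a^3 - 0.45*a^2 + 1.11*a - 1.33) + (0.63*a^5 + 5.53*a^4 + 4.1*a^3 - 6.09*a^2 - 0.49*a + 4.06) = 0.63*a^5 + 5.53*a^4 + 5.73*a^3 - 6.54*a^2 + 0.62*a + 2.73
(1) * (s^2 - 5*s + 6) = s^2 - 5*s + 6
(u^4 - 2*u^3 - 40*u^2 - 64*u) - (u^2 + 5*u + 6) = u^4 - 2*u^3 - 41*u^2 - 69*u - 6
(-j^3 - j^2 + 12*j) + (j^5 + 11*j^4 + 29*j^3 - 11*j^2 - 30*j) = j^5 + 11*j^4 + 28*j^3 - 12*j^2 - 18*j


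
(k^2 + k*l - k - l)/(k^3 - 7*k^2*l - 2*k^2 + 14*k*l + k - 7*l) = (k + l)/(k^2 - 7*k*l - k + 7*l)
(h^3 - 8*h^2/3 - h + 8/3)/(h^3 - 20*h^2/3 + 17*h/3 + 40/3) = (h - 1)/(h - 5)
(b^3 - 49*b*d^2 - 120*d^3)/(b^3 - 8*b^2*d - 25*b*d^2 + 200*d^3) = (b + 3*d)/(b - 5*d)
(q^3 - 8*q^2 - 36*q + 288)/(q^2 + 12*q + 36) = (q^2 - 14*q + 48)/(q + 6)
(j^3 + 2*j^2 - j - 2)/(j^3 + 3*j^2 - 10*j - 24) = (j^2 - 1)/(j^2 + j - 12)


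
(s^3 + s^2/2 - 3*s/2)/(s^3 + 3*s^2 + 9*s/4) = 2*(s - 1)/(2*s + 3)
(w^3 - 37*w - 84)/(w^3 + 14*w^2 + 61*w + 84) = (w - 7)/(w + 7)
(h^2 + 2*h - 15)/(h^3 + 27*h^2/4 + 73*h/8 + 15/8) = 8*(h - 3)/(8*h^2 + 14*h + 3)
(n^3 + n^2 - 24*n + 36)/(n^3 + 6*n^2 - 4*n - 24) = (n - 3)/(n + 2)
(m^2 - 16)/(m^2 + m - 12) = (m - 4)/(m - 3)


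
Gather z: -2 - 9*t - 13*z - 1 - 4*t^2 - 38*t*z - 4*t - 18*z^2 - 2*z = -4*t^2 - 13*t - 18*z^2 + z*(-38*t - 15) - 3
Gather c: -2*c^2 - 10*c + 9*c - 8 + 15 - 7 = -2*c^2 - c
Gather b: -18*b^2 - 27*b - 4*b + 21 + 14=-18*b^2 - 31*b + 35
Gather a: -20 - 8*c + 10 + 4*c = -4*c - 10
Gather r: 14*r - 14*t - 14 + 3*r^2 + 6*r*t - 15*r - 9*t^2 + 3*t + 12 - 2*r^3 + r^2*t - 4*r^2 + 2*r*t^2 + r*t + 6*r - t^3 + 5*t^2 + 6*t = -2*r^3 + r^2*(t - 1) + r*(2*t^2 + 7*t + 5) - t^3 - 4*t^2 - 5*t - 2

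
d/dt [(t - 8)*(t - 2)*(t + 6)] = 3*t^2 - 8*t - 44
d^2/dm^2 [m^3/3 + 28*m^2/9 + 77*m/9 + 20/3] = 2*m + 56/9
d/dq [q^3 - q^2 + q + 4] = 3*q^2 - 2*q + 1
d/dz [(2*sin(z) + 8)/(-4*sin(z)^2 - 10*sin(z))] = 2*(cos(z) + 8/tan(z) + 10*cos(z)/sin(z)^2)/(2*sin(z) + 5)^2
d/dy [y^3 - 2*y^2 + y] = 3*y^2 - 4*y + 1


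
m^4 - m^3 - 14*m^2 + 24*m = m*(m - 3)*(m - 2)*(m + 4)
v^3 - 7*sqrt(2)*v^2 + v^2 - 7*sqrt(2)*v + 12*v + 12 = (v + 1)*(v - 6*sqrt(2))*(v - sqrt(2))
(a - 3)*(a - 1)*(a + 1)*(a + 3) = a^4 - 10*a^2 + 9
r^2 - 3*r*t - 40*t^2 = (r - 8*t)*(r + 5*t)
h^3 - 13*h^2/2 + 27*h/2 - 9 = (h - 3)*(h - 2)*(h - 3/2)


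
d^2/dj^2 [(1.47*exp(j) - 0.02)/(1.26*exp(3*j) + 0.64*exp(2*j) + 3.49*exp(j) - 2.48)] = (9.33508800000001*exp(6*j) + 3.270456*exp(5*j) - 25.432008*exp(4*j) + 56.222872*exp(3*j) + 13.302624*exp(2*j) + 12.352566*exp(j) + 8.867984)*exp(j)/(2.000376*exp(9*j) + 3.048192*exp(8*j) + 18.17046*exp(7*j) + 5.336416*exp(6*j) + 38.330058*exp(5*j) - 45.094944*exp(4*j) + 32.521093*exp(3*j) - 78.811176*exp(2*j) + 64.394688*exp(j) - 15.252992)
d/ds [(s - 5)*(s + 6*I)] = 2*s - 5 + 6*I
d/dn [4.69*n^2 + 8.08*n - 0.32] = 9.38*n + 8.08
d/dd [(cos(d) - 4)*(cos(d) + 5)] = -sin(d) - sin(2*d)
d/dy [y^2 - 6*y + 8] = 2*y - 6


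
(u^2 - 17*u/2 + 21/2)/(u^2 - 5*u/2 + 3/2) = (u - 7)/(u - 1)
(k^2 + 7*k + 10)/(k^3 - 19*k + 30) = (k + 2)/(k^2 - 5*k + 6)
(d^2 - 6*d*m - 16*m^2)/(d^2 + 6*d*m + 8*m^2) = (d - 8*m)/(d + 4*m)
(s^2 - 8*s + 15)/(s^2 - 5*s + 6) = (s - 5)/(s - 2)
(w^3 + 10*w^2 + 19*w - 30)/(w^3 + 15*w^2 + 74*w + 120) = (w - 1)/(w + 4)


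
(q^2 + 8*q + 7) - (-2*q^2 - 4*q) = 3*q^2 + 12*q + 7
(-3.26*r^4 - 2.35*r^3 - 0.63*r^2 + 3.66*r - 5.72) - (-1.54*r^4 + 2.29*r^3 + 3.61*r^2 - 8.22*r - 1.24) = -1.72*r^4 - 4.64*r^3 - 4.24*r^2 + 11.88*r - 4.48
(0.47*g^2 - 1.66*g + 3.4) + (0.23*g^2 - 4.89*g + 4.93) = 0.7*g^2 - 6.55*g + 8.33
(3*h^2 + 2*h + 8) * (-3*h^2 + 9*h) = -9*h^4 + 21*h^3 - 6*h^2 + 72*h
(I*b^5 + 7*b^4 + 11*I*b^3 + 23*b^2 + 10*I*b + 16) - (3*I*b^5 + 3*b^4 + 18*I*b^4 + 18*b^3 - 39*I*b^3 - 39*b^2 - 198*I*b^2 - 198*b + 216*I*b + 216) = -2*I*b^5 + 4*b^4 - 18*I*b^4 - 18*b^3 + 50*I*b^3 + 62*b^2 + 198*I*b^2 + 198*b - 206*I*b - 200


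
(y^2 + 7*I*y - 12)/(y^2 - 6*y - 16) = (-y^2 - 7*I*y + 12)/(-y^2 + 6*y + 16)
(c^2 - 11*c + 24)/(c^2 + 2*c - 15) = (c - 8)/(c + 5)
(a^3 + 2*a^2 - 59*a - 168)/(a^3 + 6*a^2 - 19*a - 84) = (a - 8)/(a - 4)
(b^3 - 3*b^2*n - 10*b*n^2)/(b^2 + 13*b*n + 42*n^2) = b*(b^2 - 3*b*n - 10*n^2)/(b^2 + 13*b*n + 42*n^2)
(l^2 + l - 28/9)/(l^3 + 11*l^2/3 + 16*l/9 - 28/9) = (3*l - 4)/(3*l^2 + 4*l - 4)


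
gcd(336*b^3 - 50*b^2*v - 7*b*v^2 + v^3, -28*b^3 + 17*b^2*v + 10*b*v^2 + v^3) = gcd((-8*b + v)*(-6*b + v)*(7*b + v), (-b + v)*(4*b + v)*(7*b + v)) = 7*b + v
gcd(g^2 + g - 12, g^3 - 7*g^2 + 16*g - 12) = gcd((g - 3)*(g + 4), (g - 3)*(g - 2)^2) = g - 3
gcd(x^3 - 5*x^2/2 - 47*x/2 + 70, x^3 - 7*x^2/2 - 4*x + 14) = x - 7/2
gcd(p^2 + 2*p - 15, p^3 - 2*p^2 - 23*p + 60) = p^2 + 2*p - 15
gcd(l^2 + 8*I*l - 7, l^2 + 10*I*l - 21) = l + 7*I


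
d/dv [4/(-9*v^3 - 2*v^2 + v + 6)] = 4*(27*v^2 + 4*v - 1)/(9*v^3 + 2*v^2 - v - 6)^2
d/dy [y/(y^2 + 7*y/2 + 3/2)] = 2*(3 - 2*y^2)/(4*y^4 + 28*y^3 + 61*y^2 + 42*y + 9)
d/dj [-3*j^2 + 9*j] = 9 - 6*j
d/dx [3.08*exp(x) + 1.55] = 3.08*exp(x)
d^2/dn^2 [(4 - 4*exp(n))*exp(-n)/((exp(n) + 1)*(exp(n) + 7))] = 4*(-4*exp(5*n) - 15*exp(4*n) + 52*exp(3*n) + 326*exp(2*n) + 168*exp(n) + 49)*exp(-n)/(exp(6*n) + 24*exp(5*n) + 213*exp(4*n) + 848*exp(3*n) + 1491*exp(2*n) + 1176*exp(n) + 343)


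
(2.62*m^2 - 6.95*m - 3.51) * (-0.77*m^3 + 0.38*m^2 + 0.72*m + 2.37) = -2.0174*m^5 + 6.3471*m^4 + 1.9481*m^3 - 0.128399999999999*m^2 - 18.9987*m - 8.3187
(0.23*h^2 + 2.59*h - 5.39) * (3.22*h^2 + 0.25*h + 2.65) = 0.7406*h^4 + 8.3973*h^3 - 16.0988*h^2 + 5.516*h - 14.2835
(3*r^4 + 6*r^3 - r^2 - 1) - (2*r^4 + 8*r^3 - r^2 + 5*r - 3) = r^4 - 2*r^3 - 5*r + 2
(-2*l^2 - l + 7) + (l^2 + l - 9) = -l^2 - 2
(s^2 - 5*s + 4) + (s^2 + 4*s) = 2*s^2 - s + 4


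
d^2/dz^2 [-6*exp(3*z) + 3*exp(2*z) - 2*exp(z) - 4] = (-54*exp(2*z) + 12*exp(z) - 2)*exp(z)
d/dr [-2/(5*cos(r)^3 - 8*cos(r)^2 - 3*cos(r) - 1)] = 2*(-15*cos(r)^2 + 16*cos(r) + 3)*sin(r)/(-5*cos(r)^3 + 8*cos(r)^2 + 3*cos(r) + 1)^2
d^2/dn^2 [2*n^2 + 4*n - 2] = 4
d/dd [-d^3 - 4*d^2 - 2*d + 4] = -3*d^2 - 8*d - 2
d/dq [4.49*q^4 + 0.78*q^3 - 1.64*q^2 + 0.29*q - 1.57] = 17.96*q^3 + 2.34*q^2 - 3.28*q + 0.29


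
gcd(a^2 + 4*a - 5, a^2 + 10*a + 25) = a + 5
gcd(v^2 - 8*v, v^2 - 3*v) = v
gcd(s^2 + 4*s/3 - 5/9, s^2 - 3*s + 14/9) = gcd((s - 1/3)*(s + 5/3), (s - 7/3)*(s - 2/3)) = 1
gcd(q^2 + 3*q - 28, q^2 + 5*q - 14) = q + 7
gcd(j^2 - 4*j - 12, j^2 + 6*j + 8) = j + 2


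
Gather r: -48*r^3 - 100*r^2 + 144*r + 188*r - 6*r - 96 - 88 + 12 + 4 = -48*r^3 - 100*r^2 + 326*r - 168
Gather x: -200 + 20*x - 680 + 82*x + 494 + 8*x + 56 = 110*x - 330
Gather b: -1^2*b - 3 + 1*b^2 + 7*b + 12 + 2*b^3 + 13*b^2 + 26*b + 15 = 2*b^3 + 14*b^2 + 32*b + 24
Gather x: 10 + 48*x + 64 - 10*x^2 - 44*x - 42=-10*x^2 + 4*x + 32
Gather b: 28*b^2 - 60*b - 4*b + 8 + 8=28*b^2 - 64*b + 16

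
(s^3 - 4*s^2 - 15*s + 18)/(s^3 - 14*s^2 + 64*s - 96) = (s^2 + 2*s - 3)/(s^2 - 8*s + 16)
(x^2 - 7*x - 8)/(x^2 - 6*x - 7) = (x - 8)/(x - 7)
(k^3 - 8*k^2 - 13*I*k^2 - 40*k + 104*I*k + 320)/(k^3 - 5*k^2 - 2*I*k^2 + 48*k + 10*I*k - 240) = (k^2 - k*(8 + 5*I) + 40*I)/(k^2 + k*(-5 + 6*I) - 30*I)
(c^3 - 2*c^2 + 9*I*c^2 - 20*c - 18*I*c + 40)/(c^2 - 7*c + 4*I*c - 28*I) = (c^2 + c*(-2 + 5*I) - 10*I)/(c - 7)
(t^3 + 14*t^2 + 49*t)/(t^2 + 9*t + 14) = t*(t + 7)/(t + 2)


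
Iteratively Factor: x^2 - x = (x - 1)*(x)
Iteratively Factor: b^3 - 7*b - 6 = (b + 1)*(b^2 - b - 6) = (b + 1)*(b + 2)*(b - 3)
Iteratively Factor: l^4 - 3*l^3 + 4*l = (l)*(l^3 - 3*l^2 + 4) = l*(l + 1)*(l^2 - 4*l + 4) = l*(l - 2)*(l + 1)*(l - 2)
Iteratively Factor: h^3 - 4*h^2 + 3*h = (h - 1)*(h^2 - 3*h) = (h - 3)*(h - 1)*(h)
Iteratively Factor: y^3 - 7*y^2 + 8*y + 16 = (y + 1)*(y^2 - 8*y + 16) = (y - 4)*(y + 1)*(y - 4)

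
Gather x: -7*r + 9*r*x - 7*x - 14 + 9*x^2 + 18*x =-7*r + 9*x^2 + x*(9*r + 11) - 14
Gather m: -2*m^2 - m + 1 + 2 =-2*m^2 - m + 3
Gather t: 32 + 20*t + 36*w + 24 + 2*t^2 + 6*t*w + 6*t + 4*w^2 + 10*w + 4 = 2*t^2 + t*(6*w + 26) + 4*w^2 + 46*w + 60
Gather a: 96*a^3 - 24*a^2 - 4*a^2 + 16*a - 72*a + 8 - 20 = 96*a^3 - 28*a^2 - 56*a - 12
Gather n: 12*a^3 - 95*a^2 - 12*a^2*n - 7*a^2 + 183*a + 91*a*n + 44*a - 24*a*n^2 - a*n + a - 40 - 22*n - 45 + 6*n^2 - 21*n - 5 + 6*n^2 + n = 12*a^3 - 102*a^2 + 228*a + n^2*(12 - 24*a) + n*(-12*a^2 + 90*a - 42) - 90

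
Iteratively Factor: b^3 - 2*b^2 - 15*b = (b - 5)*(b^2 + 3*b) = b*(b - 5)*(b + 3)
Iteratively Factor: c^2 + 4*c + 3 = (c + 1)*(c + 3)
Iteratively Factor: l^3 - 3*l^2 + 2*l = (l - 1)*(l^2 - 2*l) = (l - 2)*(l - 1)*(l)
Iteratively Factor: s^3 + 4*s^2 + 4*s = (s + 2)*(s^2 + 2*s) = (s + 2)^2*(s)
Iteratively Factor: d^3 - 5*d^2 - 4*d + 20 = (d + 2)*(d^2 - 7*d + 10) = (d - 2)*(d + 2)*(d - 5)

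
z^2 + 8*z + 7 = (z + 1)*(z + 7)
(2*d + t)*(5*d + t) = 10*d^2 + 7*d*t + t^2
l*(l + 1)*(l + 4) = l^3 + 5*l^2 + 4*l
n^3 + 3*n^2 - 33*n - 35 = (n - 5)*(n + 1)*(n + 7)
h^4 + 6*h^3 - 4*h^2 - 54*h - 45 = (h - 3)*(h + 1)*(h + 3)*(h + 5)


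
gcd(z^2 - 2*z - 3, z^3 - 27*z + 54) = z - 3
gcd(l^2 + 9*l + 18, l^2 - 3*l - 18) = l + 3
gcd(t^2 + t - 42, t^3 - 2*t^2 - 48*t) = 1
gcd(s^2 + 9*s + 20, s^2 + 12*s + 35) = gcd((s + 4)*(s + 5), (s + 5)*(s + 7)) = s + 5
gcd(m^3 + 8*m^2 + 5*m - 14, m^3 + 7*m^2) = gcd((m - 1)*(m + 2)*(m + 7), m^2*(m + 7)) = m + 7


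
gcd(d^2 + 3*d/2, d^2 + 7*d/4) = d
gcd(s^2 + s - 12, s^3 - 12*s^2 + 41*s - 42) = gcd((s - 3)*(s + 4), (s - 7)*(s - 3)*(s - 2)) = s - 3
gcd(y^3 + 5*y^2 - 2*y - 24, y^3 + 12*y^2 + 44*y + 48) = y + 4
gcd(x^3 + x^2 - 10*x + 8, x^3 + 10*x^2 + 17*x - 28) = x^2 + 3*x - 4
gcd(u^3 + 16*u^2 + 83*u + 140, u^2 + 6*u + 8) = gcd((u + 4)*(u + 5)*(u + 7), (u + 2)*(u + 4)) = u + 4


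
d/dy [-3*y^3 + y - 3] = 1 - 9*y^2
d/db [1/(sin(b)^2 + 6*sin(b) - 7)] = -2*(sin(b) + 3)*cos(b)/(sin(b)^2 + 6*sin(b) - 7)^2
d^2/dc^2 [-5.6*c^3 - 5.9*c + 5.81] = -33.6*c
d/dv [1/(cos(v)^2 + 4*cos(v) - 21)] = 2*(cos(v) + 2)*sin(v)/(cos(v)^2 + 4*cos(v) - 21)^2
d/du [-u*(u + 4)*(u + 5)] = -3*u^2 - 18*u - 20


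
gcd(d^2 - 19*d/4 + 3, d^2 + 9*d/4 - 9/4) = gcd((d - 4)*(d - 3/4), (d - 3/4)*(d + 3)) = d - 3/4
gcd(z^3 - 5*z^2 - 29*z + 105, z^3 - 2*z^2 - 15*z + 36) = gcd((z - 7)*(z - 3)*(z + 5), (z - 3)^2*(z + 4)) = z - 3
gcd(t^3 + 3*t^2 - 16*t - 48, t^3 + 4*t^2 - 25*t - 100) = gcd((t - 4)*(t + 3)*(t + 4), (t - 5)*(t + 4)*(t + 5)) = t + 4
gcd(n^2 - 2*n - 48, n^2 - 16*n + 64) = n - 8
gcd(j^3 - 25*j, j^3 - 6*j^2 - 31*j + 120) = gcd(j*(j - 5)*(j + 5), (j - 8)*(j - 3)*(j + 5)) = j + 5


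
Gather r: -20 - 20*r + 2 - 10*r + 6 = -30*r - 12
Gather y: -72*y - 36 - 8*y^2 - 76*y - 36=-8*y^2 - 148*y - 72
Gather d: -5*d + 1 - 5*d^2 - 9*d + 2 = -5*d^2 - 14*d + 3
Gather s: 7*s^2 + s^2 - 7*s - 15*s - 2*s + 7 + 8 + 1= 8*s^2 - 24*s + 16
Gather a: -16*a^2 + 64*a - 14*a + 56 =-16*a^2 + 50*a + 56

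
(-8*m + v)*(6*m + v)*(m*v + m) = -48*m^3*v - 48*m^3 - 2*m^2*v^2 - 2*m^2*v + m*v^3 + m*v^2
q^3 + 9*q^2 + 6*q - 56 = (q - 2)*(q + 4)*(q + 7)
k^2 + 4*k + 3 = (k + 1)*(k + 3)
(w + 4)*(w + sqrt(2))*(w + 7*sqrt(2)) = w^3 + 4*w^2 + 8*sqrt(2)*w^2 + 14*w + 32*sqrt(2)*w + 56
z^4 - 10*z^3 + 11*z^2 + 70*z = z*(z - 7)*(z - 5)*(z + 2)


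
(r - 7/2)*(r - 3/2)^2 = r^3 - 13*r^2/2 + 51*r/4 - 63/8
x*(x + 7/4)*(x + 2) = x^3 + 15*x^2/4 + 7*x/2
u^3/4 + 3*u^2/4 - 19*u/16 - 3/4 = (u/4 + 1)*(u - 3/2)*(u + 1/2)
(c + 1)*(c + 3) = c^2 + 4*c + 3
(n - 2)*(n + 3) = n^2 + n - 6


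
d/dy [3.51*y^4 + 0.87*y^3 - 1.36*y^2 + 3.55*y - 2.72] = 14.04*y^3 + 2.61*y^2 - 2.72*y + 3.55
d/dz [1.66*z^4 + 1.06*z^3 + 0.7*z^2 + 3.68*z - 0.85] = 6.64*z^3 + 3.18*z^2 + 1.4*z + 3.68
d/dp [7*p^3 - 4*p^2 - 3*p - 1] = 21*p^2 - 8*p - 3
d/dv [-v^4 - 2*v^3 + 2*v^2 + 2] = 2*v*(-2*v^2 - 3*v + 2)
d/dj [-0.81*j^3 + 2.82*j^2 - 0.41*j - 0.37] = -2.43*j^2 + 5.64*j - 0.41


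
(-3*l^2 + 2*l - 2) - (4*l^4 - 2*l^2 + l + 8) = -4*l^4 - l^2 + l - 10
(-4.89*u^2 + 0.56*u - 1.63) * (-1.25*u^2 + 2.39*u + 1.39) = 6.1125*u^4 - 12.3871*u^3 - 3.4212*u^2 - 3.1173*u - 2.2657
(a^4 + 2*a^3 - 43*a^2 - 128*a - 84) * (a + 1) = a^5 + 3*a^4 - 41*a^3 - 171*a^2 - 212*a - 84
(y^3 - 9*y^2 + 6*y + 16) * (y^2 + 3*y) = y^5 - 6*y^4 - 21*y^3 + 34*y^2 + 48*y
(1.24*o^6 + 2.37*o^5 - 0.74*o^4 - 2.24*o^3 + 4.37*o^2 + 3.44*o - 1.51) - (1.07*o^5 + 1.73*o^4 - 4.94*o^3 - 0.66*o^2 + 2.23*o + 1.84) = 1.24*o^6 + 1.3*o^5 - 2.47*o^4 + 2.7*o^3 + 5.03*o^2 + 1.21*o - 3.35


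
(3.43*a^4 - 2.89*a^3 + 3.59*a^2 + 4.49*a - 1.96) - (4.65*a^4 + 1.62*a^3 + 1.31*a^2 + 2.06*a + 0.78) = -1.22*a^4 - 4.51*a^3 + 2.28*a^2 + 2.43*a - 2.74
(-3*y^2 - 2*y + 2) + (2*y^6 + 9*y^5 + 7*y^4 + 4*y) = 2*y^6 + 9*y^5 + 7*y^4 - 3*y^2 + 2*y + 2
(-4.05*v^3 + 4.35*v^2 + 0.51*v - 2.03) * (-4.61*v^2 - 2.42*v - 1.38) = 18.6705*v^5 - 10.2525*v^4 - 7.2891*v^3 + 2.1211*v^2 + 4.2088*v + 2.8014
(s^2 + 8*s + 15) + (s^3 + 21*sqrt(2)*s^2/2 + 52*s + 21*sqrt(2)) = s^3 + s^2 + 21*sqrt(2)*s^2/2 + 60*s + 15 + 21*sqrt(2)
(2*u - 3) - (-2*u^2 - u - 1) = 2*u^2 + 3*u - 2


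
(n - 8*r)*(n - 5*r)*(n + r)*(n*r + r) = n^4*r - 12*n^3*r^2 + n^3*r + 27*n^2*r^3 - 12*n^2*r^2 + 40*n*r^4 + 27*n*r^3 + 40*r^4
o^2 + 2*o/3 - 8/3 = (o - 4/3)*(o + 2)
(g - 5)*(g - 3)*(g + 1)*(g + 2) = g^4 - 5*g^3 - 7*g^2 + 29*g + 30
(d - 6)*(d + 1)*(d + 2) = d^3 - 3*d^2 - 16*d - 12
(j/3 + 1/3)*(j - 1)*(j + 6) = j^3/3 + 2*j^2 - j/3 - 2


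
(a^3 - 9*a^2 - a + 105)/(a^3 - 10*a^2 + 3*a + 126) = (a - 5)/(a - 6)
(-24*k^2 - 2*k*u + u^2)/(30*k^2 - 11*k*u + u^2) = (4*k + u)/(-5*k + u)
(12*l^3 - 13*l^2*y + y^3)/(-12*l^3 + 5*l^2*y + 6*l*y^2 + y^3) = (-3*l + y)/(3*l + y)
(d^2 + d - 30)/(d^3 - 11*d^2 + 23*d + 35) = (d + 6)/(d^2 - 6*d - 7)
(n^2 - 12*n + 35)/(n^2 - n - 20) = (n - 7)/(n + 4)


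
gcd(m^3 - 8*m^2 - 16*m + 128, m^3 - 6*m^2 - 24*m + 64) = m^2 - 4*m - 32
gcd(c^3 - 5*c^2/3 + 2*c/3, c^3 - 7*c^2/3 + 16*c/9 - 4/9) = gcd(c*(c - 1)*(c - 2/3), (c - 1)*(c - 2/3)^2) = c^2 - 5*c/3 + 2/3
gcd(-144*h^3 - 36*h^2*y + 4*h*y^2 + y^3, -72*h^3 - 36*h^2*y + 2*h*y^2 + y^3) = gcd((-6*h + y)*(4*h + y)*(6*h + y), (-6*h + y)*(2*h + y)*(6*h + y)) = -36*h^2 + y^2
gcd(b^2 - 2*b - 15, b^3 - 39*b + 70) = b - 5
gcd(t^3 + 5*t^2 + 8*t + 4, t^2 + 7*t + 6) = t + 1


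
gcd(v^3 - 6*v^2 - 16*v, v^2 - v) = v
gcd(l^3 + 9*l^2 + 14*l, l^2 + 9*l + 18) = 1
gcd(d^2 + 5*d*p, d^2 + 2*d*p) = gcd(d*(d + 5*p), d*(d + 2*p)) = d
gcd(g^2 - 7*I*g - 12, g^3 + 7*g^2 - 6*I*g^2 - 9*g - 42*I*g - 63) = g - 3*I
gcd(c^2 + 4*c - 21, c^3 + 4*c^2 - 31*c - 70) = c + 7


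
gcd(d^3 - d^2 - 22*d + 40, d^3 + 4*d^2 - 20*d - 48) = d - 4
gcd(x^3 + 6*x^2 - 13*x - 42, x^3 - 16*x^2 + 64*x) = 1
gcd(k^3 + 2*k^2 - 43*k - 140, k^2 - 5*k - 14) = k - 7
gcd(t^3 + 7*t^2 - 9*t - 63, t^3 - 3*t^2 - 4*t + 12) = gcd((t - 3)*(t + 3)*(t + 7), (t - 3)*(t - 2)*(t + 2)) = t - 3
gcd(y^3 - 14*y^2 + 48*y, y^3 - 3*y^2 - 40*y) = y^2 - 8*y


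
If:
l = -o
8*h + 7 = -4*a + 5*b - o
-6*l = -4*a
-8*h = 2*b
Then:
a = -3*o/2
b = 1 - 5*o/7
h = 5*o/28 - 1/4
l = -o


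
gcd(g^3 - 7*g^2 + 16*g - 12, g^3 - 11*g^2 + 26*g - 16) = g - 2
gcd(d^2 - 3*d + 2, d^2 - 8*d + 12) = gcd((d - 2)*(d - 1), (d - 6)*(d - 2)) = d - 2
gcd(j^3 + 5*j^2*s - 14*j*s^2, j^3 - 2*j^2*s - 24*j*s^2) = j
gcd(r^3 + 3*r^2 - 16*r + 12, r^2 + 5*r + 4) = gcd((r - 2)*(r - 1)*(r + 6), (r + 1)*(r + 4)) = 1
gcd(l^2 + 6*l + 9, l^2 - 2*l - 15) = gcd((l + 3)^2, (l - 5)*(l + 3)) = l + 3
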